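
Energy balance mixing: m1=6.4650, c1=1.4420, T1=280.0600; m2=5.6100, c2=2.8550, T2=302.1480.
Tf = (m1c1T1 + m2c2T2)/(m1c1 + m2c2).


num = 7450.2363
den = 25.3391
Tf = 294.0216 K

294.0216 K


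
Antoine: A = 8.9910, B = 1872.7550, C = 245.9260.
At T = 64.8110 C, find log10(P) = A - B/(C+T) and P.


C+T = 310.7370
B/(C+T) = 6.0268
log10(P) = 8.9910 - 6.0268 = 2.9642
P = 10^2.9642 = 920.8377 mmHg

920.8377 mmHg


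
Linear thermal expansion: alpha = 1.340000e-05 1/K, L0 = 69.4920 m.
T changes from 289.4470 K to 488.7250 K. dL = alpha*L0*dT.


dT = 199.2780 K
dL = 1.340000e-05 * 69.4920 * 199.2780 = 0.185566 m
L_final = 69.677566 m

dL = 0.185566 m


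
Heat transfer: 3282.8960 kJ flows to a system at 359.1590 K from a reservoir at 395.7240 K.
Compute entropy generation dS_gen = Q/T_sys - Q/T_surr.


dS_sys = 3282.8960/359.1590 = 9.1405 kJ/K
dS_surr = -3282.8960/395.7240 = -8.2959 kJ/K
dS_gen = 9.1405 - 8.2959 = 0.8446 kJ/K (irreversible)

dS_gen = 0.8446 kJ/K, irreversible


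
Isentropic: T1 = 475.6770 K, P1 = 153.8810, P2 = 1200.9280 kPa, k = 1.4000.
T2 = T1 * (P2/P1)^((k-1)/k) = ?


(k-1)/k = 0.2857
(P2/P1)^exp = 1.7987
T2 = 475.6770 * 1.7987 = 855.5869 K

855.5869 K


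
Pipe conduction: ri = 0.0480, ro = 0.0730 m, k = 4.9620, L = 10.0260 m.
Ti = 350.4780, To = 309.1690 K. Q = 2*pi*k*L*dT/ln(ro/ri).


dT = 41.3090 K
ln(ro/ri) = 0.4193
Q = 2*pi*4.9620*10.0260*41.3090 / 0.4193 = 30798.3327 W

30798.3327 W


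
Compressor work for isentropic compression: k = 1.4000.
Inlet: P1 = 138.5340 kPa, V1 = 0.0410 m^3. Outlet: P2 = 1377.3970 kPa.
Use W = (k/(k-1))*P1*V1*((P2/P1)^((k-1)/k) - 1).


(k-1)/k = 0.2857
(P2/P1)^exp = 1.9275
W = 3.5000 * 138.5340 * 0.0410 * (1.9275 - 1) = 18.4389 kJ

18.4389 kJ


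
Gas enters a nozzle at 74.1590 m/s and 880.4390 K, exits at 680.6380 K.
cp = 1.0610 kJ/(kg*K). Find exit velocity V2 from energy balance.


dT = 199.8010 K
2*cp*1000*dT = 423977.7220
V1^2 = 5499.5573
V2 = sqrt(429477.2793) = 655.3452 m/s

655.3452 m/s


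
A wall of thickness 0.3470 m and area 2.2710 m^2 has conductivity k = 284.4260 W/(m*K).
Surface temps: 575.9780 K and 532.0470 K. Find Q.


dT = 43.9310 K
Q = 284.4260 * 2.2710 * 43.9310 / 0.3470 = 81776.4102 W

81776.4102 W


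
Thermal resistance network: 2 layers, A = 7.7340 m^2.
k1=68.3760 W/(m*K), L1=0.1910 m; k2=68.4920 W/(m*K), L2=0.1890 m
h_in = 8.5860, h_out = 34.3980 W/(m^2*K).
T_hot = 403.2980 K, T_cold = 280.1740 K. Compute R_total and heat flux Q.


R_conv_in = 1/(8.5860*7.7340) = 0.0151
R_1 = 0.1910/(68.3760*7.7340) = 0.0004
R_2 = 0.1890/(68.4920*7.7340) = 0.0004
R_conv_out = 1/(34.3980*7.7340) = 0.0038
R_total = 0.0195 K/W
Q = 123.1240 / 0.0195 = 6302.3523 W

R_total = 0.0195 K/W, Q = 6302.3523 W


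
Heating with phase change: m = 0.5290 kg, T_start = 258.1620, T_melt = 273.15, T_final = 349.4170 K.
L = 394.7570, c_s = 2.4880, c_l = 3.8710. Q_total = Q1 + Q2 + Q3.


Q1 (sensible, solid) = 0.5290 * 2.4880 * 14.9880 = 19.7265 kJ
Q2 (latent) = 0.5290 * 394.7570 = 208.8265 kJ
Q3 (sensible, liquid) = 0.5290 * 3.8710 * 76.2670 = 156.1764 kJ
Q_total = 384.7294 kJ

384.7294 kJ


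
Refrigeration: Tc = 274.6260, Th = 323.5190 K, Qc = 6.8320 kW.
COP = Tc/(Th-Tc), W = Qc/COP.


COP = 274.6260 / 48.8930 = 5.6169
W = 6.8320 / 5.6169 = 1.2163 kW

COP = 5.6169, W = 1.2163 kW


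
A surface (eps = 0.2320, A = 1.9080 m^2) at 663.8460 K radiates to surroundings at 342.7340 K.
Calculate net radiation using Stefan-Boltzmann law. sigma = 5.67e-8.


T^4 = 1.9421e+11
Tsurr^4 = 1.3798e+10
Q = 0.2320 * 5.67e-8 * 1.9080 * 1.8041e+11 = 4528.0528 W

4528.0528 W


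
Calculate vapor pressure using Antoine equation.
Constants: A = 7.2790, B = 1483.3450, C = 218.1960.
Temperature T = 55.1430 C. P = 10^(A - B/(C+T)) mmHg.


C+T = 273.3390
B/(C+T) = 5.4268
log10(P) = 7.2790 - 5.4268 = 1.8522
P = 10^1.8522 = 71.1608 mmHg

71.1608 mmHg


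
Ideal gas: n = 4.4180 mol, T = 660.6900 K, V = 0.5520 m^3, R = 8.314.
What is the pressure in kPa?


P = nRT/V = 4.4180 * 8.314 * 660.6900 / 0.5520
= 24267.9709 / 0.5520 = 43963.7154 Pa = 43.9637 kPa

43.9637 kPa


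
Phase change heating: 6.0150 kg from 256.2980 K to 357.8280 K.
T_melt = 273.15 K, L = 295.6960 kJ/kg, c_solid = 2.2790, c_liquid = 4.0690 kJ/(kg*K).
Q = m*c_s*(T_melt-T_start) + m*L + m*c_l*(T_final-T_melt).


Q1 (sensible, solid) = 6.0150 * 2.2790 * 16.8520 = 231.0103 kJ
Q2 (latent) = 6.0150 * 295.6960 = 1778.6114 kJ
Q3 (sensible, liquid) = 6.0150 * 4.0690 * 84.6780 = 2072.4970 kJ
Q_total = 4082.1188 kJ

4082.1188 kJ


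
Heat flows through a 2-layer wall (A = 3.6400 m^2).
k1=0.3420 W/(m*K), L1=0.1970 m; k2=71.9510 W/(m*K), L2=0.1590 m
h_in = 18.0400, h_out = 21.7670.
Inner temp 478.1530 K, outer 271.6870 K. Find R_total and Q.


R_conv_in = 1/(18.0400*3.6400) = 0.0152
R_1 = 0.1970/(0.3420*3.6400) = 0.1582
R_2 = 0.1590/(71.9510*3.6400) = 0.0006
R_conv_out = 1/(21.7670*3.6400) = 0.0126
R_total = 0.1867 K/W
Q = 206.4660 / 0.1867 = 1105.8399 W

R_total = 0.1867 K/W, Q = 1105.8399 W


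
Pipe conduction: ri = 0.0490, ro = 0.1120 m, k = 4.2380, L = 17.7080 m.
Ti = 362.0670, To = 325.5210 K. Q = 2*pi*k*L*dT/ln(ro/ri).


dT = 36.5460 K
ln(ro/ri) = 0.8267
Q = 2*pi*4.2380*17.7080*36.5460 / 0.8267 = 20845.5569 W

20845.5569 W


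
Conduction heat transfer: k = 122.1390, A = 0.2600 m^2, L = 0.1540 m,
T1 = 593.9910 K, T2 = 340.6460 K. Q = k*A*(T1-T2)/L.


dT = 253.3450 K
Q = 122.1390 * 0.2600 * 253.3450 / 0.1540 = 52241.9434 W

52241.9434 W


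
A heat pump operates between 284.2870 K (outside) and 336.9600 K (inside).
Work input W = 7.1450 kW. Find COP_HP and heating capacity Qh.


COP = 336.9600 / 52.6730 = 6.3972
Qh = 6.3972 * 7.1450 = 45.7080 kW

COP = 6.3972, Qh = 45.7080 kW


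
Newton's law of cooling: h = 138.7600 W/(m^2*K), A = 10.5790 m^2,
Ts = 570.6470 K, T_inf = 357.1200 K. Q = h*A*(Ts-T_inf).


dT = 213.5270 K
Q = 138.7600 * 10.5790 * 213.5270 = 313445.2600 W

313445.2600 W


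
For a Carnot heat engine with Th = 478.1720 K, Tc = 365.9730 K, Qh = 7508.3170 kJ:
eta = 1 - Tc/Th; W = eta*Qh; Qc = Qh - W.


eta = 1 - 365.9730/478.1720 = 0.2346
W = 0.2346 * 7508.3170 = 1761.7628 kJ
Qc = 7508.3170 - 1761.7628 = 5746.5542 kJ

eta = 23.4642%, W = 1761.7628 kJ, Qc = 5746.5542 kJ


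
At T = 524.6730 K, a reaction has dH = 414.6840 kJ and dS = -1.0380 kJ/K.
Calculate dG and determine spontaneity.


T*dS = 524.6730 * -1.0380 = -544.6106 kJ
dG = 414.6840 + 544.6106 = 959.2946 kJ (non-spontaneous)

dG = 959.2946 kJ, non-spontaneous


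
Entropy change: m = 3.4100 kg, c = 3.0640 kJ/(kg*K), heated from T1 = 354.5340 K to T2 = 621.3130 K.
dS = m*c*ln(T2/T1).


T2/T1 = 1.7525
ln(T2/T1) = 0.5610
dS = 3.4100 * 3.0640 * 0.5610 = 5.8618 kJ/K

5.8618 kJ/K


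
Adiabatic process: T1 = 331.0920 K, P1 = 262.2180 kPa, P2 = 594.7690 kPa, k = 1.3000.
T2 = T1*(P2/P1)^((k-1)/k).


(k-1)/k = 0.2308
(P2/P1)^exp = 1.2080
T2 = 331.0920 * 1.2080 = 399.9724 K

399.9724 K


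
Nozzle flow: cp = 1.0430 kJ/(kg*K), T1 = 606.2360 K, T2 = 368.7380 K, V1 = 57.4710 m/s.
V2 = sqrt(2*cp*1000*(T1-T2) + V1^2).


dT = 237.4980 K
2*cp*1000*dT = 495420.8280
V1^2 = 3302.9158
V2 = sqrt(498723.7438) = 706.2038 m/s

706.2038 m/s


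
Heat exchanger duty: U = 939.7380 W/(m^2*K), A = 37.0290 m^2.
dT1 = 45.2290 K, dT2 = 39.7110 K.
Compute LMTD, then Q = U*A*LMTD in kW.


LMTD = 42.4102 K
Q = 939.7380 * 37.0290 * 42.4102 = 1475770.9884 W = 1475.7710 kW

1475.7710 kW


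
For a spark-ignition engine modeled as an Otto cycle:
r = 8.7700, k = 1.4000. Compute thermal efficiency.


r^(k-1) = 2.3834
eta = 1 - 1/2.3834 = 0.5804 = 58.0434%

58.0434%


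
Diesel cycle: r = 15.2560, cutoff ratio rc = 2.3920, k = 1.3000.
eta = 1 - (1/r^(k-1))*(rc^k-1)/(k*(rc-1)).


r^(k-1) = 2.2648
rc^k = 3.1073
eta = 0.4858 = 48.5813%

48.5813%


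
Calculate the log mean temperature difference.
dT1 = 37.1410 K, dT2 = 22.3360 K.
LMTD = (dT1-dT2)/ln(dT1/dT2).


dT1/dT2 = 1.6628
ln(dT1/dT2) = 0.5085
LMTD = 14.8050 / 0.5085 = 29.1138 K

29.1138 K


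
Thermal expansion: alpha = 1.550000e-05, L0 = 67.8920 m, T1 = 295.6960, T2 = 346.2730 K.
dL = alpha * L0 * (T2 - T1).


dT = 50.5770 K
dL = 1.550000e-05 * 67.8920 * 50.5770 = 0.053223 m
L_final = 67.945223 m

dL = 0.053223 m


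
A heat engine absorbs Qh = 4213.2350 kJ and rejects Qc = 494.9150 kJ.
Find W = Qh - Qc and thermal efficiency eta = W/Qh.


W = 4213.2350 - 494.9150 = 3718.3200 kJ
eta = 3718.3200 / 4213.2350 = 0.8825 = 88.2533%

W = 3718.3200 kJ, eta = 88.2533%


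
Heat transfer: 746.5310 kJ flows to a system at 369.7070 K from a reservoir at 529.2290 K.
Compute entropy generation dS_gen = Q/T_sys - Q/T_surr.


dS_sys = 746.5310/369.7070 = 2.0193 kJ/K
dS_surr = -746.5310/529.2290 = -1.4106 kJ/K
dS_gen = 2.0193 - 1.4106 = 0.6086 kJ/K (irreversible)

dS_gen = 0.6086 kJ/K, irreversible


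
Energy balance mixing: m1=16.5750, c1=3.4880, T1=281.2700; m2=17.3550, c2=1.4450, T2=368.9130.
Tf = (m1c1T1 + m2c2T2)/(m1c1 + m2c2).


num = 25512.8223
den = 82.8916
Tf = 307.7855 K

307.7855 K


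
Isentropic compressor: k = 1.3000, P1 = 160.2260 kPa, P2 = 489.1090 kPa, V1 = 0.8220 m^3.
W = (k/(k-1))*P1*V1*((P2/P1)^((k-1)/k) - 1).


(k-1)/k = 0.2308
(P2/P1)^exp = 1.2937
W = 4.3333 * 160.2260 * 0.8220 * (1.2937 - 1) = 167.6457 kJ

167.6457 kJ


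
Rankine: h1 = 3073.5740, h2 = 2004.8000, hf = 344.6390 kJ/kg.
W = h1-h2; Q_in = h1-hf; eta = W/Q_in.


W = 1068.7740 kJ/kg
Q_in = 2728.9350 kJ/kg
eta = 0.3916 = 39.1645%

eta = 39.1645%


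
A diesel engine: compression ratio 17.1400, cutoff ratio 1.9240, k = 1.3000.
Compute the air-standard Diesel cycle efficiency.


r^(k-1) = 2.3453
rc^k = 2.3414
eta = 0.5239 = 52.3872%

52.3872%


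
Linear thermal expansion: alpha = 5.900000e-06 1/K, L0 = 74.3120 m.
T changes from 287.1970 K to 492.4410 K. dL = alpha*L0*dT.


dT = 205.2440 K
dL = 5.900000e-06 * 74.3120 * 205.2440 = 0.089987 m
L_final = 74.401987 m

dL = 0.089987 m


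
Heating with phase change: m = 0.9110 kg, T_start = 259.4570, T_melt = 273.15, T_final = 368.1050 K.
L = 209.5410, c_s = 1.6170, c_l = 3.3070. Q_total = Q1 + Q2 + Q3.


Q1 (sensible, solid) = 0.9110 * 1.6170 * 13.6930 = 20.1710 kJ
Q2 (latent) = 0.9110 * 209.5410 = 190.8919 kJ
Q3 (sensible, liquid) = 0.9110 * 3.3070 * 94.9550 = 286.0687 kJ
Q_total = 497.1316 kJ

497.1316 kJ


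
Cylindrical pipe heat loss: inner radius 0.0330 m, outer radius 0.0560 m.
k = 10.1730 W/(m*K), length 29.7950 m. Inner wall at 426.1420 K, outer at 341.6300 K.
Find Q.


dT = 84.5120 K
ln(ro/ri) = 0.5288
Q = 2*pi*10.1730*29.7950*84.5120 / 0.5288 = 304342.7738 W

304342.7738 W


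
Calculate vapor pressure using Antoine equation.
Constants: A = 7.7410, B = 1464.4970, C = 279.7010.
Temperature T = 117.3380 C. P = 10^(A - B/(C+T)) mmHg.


C+T = 397.0390
B/(C+T) = 3.6885
log10(P) = 7.7410 - 3.6885 = 4.0525
P = 10^4.0525 = 11283.7390 mmHg

11283.7390 mmHg


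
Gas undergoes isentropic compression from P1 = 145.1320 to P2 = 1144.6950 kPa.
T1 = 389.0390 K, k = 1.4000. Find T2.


(k-1)/k = 0.2857
(P2/P1)^exp = 1.8041
T2 = 389.0390 * 1.8041 = 701.8719 K

701.8719 K


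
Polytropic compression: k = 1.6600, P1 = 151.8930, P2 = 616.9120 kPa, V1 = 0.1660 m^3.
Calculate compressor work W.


(k-1)/k = 0.3976
(P2/P1)^exp = 1.7459
W = 2.5152 * 151.8930 * 0.1660 * (1.7459 - 1) = 47.3002 kJ

47.3002 kJ


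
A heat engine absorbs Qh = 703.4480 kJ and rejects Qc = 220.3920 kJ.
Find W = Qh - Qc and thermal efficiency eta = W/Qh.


W = 703.4480 - 220.3920 = 483.0560 kJ
eta = 483.0560 / 703.4480 = 0.6867 = 68.6698%

W = 483.0560 kJ, eta = 68.6698%


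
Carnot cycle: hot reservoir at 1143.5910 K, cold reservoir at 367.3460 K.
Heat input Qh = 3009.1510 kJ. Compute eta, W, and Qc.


eta = 1 - 367.3460/1143.5910 = 0.6788
W = 0.6788 * 3009.1510 = 2042.5470 kJ
Qc = 3009.1510 - 2042.5470 = 966.6040 kJ

eta = 67.8779%, W = 2042.5470 kJ, Qc = 966.6040 kJ


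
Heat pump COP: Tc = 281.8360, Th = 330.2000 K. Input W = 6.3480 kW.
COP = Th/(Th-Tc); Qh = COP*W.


COP = 330.2000 / 48.3640 = 6.8274
Qh = 6.8274 * 6.3480 = 43.3403 kW

COP = 6.8274, Qh = 43.3403 kW


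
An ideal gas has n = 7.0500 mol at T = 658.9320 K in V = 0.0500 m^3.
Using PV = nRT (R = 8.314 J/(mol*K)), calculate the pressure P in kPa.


P = nRT/V = 7.0500 * 8.314 * 658.9320 / 0.0500
= 38622.4426 / 0.0500 = 772448.8514 Pa = 772.4489 kPa

772.4489 kPa


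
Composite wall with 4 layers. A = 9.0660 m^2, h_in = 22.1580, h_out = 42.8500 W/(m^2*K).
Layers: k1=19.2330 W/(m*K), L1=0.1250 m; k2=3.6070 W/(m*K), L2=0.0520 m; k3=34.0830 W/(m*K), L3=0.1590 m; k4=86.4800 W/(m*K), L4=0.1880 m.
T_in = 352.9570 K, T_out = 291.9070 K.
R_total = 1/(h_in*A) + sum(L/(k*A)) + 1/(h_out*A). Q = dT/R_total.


R_conv_in = 1/(22.1580*9.0660) = 0.0050
R_1 = 0.1250/(19.2330*9.0660) = 0.0007
R_2 = 0.0520/(3.6070*9.0660) = 0.0016
R_3 = 0.1590/(34.0830*9.0660) = 0.0005
R_4 = 0.1880/(86.4800*9.0660) = 0.0002
R_conv_out = 1/(42.8500*9.0660) = 0.0026
R_total = 0.0106 K/W
Q = 61.0500 / 0.0106 = 5752.0895 W

R_total = 0.0106 K/W, Q = 5752.0895 W


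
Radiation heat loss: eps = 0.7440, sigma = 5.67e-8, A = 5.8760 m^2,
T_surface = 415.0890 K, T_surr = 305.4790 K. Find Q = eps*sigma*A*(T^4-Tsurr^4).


T^4 = 2.9687e+10
Tsurr^4 = 8.7081e+09
Q = 0.7440 * 5.67e-8 * 5.8760 * 2.0979e+10 = 5200.1713 W

5200.1713 W


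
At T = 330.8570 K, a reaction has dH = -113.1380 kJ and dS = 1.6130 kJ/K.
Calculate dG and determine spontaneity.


T*dS = 330.8570 * 1.6130 = 533.6723 kJ
dG = -113.1380 - 533.6723 = -646.8103 kJ (spontaneous)

dG = -646.8103 kJ, spontaneous


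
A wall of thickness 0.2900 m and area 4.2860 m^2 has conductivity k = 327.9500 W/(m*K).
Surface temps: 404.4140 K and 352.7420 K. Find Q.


dT = 51.6720 K
Q = 327.9500 * 4.2860 * 51.6720 / 0.2900 = 250447.7161 W

250447.7161 W


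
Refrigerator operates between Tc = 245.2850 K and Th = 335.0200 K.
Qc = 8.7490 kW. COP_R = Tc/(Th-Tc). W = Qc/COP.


COP = 245.2850 / 89.7350 = 2.7334
W = 8.7490 / 2.7334 = 3.2007 kW

COP = 2.7334, W = 3.2007 kW


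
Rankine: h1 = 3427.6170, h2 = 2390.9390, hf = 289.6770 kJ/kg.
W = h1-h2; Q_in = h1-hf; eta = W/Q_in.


W = 1036.6780 kJ/kg
Q_in = 3137.9400 kJ/kg
eta = 0.3304 = 33.0369%

eta = 33.0369%


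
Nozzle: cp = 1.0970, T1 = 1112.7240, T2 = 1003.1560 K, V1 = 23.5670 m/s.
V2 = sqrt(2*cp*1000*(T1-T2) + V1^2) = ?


dT = 109.5680 K
2*cp*1000*dT = 240392.1920
V1^2 = 555.4035
V2 = sqrt(240947.5955) = 490.8641 m/s

490.8641 m/s


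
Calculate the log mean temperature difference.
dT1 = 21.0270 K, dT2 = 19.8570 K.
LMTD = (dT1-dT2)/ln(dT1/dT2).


dT1/dT2 = 1.0589
ln(dT1/dT2) = 0.0573
LMTD = 1.1700 / 0.0573 = 20.4364 K

20.4364 K


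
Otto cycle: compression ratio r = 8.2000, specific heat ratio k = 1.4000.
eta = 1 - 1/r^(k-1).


r^(k-1) = 2.3202
eta = 1 - 1/2.3202 = 0.5690 = 56.9003%

56.9003%


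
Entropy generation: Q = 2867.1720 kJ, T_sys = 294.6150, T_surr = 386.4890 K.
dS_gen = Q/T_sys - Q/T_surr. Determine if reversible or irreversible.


dS_sys = 2867.1720/294.6150 = 9.7319 kJ/K
dS_surr = -2867.1720/386.4890 = -7.4185 kJ/K
dS_gen = 9.7319 - 7.4185 = 2.3134 kJ/K (irreversible)

dS_gen = 2.3134 kJ/K, irreversible


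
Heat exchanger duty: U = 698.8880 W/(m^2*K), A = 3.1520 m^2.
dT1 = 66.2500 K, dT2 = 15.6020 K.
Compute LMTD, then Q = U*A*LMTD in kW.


LMTD = 35.0254 K
Q = 698.8880 * 3.1520 * 35.0254 = 77157.2751 W = 77.1573 kW

77.1573 kW


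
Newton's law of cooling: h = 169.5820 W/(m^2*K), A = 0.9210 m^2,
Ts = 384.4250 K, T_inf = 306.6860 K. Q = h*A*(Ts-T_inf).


dT = 77.7390 K
Q = 169.5820 * 0.9210 * 77.7390 = 12141.6674 W

12141.6674 W


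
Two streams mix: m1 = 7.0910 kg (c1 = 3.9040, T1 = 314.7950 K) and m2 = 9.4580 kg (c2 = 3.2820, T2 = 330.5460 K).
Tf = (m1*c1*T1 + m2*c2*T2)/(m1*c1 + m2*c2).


num = 18975.0830
den = 58.7244
Tf = 323.1208 K

323.1208 K


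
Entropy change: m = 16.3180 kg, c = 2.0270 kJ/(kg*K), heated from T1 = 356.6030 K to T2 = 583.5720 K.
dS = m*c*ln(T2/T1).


T2/T1 = 1.6365
ln(T2/T1) = 0.4925
dS = 16.3180 * 2.0270 * 0.4925 = 16.2917 kJ/K

16.2917 kJ/K


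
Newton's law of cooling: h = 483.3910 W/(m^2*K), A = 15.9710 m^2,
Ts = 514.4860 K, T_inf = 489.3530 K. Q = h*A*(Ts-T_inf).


dT = 25.1330 K
Q = 483.3910 * 15.9710 * 25.1330 = 194032.7331 W

194032.7331 W


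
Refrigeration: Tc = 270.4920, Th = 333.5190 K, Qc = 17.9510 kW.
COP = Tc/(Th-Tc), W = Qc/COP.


COP = 270.4920 / 63.0270 = 4.2917
W = 17.9510 / 4.2917 = 4.1827 kW

COP = 4.2917, W = 4.1827 kW


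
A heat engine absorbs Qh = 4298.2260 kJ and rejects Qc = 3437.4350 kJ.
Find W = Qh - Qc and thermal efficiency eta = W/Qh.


W = 4298.2260 - 3437.4350 = 860.7910 kJ
eta = 860.7910 / 4298.2260 = 0.2003 = 20.0267%

W = 860.7910 kJ, eta = 20.0267%


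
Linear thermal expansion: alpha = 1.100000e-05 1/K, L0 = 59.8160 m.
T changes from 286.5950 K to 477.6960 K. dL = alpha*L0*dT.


dT = 191.1010 K
dL = 1.100000e-05 * 59.8160 * 191.1010 = 0.125740 m
L_final = 59.941740 m

dL = 0.125740 m


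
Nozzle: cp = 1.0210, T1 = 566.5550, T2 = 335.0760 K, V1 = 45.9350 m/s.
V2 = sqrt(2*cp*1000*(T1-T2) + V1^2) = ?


dT = 231.4790 K
2*cp*1000*dT = 472680.1180
V1^2 = 2110.0242
V2 = sqrt(474790.1422) = 689.0502 m/s

689.0502 m/s


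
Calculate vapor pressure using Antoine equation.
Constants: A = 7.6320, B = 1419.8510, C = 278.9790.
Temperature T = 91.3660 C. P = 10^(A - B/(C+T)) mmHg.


C+T = 370.3450
B/(C+T) = 3.8339
log10(P) = 7.6320 - 3.8339 = 3.7981
P = 10^3.7981 = 6282.6039 mmHg

6282.6039 mmHg


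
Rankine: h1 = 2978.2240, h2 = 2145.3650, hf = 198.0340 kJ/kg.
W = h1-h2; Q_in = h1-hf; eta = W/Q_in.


W = 832.8590 kJ/kg
Q_in = 2780.1900 kJ/kg
eta = 0.2996 = 29.9569%

eta = 29.9569%


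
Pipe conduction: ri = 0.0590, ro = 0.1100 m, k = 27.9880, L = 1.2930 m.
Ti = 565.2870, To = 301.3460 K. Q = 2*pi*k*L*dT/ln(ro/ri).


dT = 263.9410 K
ln(ro/ri) = 0.6229
Q = 2*pi*27.9880*1.2930*263.9410 / 0.6229 = 96340.4922 W

96340.4922 W


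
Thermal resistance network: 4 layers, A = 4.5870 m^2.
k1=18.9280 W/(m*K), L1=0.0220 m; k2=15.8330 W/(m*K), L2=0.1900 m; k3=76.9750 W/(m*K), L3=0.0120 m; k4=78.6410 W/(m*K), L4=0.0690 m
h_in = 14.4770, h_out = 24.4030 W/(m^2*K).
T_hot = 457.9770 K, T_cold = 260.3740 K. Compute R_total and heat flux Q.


R_conv_in = 1/(14.4770*4.5870) = 0.0151
R_1 = 0.0220/(18.9280*4.5870) = 0.0003
R_2 = 0.1900/(15.8330*4.5870) = 0.0026
R_3 = 0.0120/(76.9750*4.5870) = 3.3986e-05
R_4 = 0.0690/(78.6410*4.5870) = 0.0002
R_conv_out = 1/(24.4030*4.5870) = 0.0089
R_total = 0.0271 K/W
Q = 197.6030 / 0.0271 = 7295.0388 W

R_total = 0.0271 K/W, Q = 7295.0388 W


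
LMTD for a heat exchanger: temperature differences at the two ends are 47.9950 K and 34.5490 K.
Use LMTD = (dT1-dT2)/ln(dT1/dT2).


dT1/dT2 = 1.3892
ln(dT1/dT2) = 0.3287
LMTD = 13.4460 / 0.3287 = 40.9043 K

40.9043 K


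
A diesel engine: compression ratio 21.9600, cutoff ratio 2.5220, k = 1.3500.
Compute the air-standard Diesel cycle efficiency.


r^(k-1) = 2.9483
rc^k = 3.4862
eta = 0.5896 = 58.9587%

58.9587%


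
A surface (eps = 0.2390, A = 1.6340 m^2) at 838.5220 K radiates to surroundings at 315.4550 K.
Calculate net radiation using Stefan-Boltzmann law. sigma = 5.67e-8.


T^4 = 4.9438e+11
Tsurr^4 = 9.9026e+09
Q = 0.2390 * 5.67e-8 * 1.6340 * 4.8447e+11 = 10727.6209 W

10727.6209 W


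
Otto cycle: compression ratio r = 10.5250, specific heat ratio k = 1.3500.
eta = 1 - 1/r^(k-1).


r^(k-1) = 2.2792
eta = 1 - 1/2.2792 = 0.5612 = 56.1245%

56.1245%


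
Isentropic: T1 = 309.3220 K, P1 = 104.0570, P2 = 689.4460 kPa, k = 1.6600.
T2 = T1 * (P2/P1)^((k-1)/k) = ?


(k-1)/k = 0.3976
(P2/P1)^exp = 2.1209
T2 = 309.3220 * 2.1209 = 656.0297 K

656.0297 K


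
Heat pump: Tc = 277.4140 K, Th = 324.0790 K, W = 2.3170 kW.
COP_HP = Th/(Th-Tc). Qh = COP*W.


COP = 324.0790 / 46.6650 = 6.9448
Qh = 6.9448 * 2.3170 = 16.0911 kW

COP = 6.9448, Qh = 16.0911 kW


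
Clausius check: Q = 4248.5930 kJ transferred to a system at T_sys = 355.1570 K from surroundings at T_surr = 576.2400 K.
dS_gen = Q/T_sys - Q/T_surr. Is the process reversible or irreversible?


dS_sys = 4248.5930/355.1570 = 11.9626 kJ/K
dS_surr = -4248.5930/576.2400 = -7.3730 kJ/K
dS_gen = 11.9626 - 7.3730 = 4.5896 kJ/K (irreversible)

dS_gen = 4.5896 kJ/K, irreversible


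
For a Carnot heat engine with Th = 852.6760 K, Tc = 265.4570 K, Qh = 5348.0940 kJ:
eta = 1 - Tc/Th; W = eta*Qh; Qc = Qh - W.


eta = 1 - 265.4570/852.6760 = 0.6887
W = 0.6887 * 5348.0940 = 3683.1134 kJ
Qc = 5348.0940 - 3683.1134 = 1664.9806 kJ

eta = 68.8678%, W = 3683.1134 kJ, Qc = 1664.9806 kJ


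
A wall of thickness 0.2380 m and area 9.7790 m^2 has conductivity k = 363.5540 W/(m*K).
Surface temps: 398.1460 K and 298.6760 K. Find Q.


dT = 99.4700 K
Q = 363.5540 * 9.7790 * 99.4700 / 0.2380 = 1485862.1995 W

1485862.1995 W


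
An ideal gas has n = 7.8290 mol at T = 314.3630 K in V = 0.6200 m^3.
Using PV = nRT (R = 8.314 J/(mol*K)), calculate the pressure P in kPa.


P = nRT/V = 7.8290 * 8.314 * 314.3630 / 0.6200
= 20461.9839 / 0.6200 = 33003.1998 Pa = 33.0032 kPa

33.0032 kPa


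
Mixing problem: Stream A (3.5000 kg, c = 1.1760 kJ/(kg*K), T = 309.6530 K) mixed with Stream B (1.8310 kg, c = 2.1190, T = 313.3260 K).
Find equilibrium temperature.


num = 2490.2018
den = 7.9959
Tf = 311.4353 K

311.4353 K


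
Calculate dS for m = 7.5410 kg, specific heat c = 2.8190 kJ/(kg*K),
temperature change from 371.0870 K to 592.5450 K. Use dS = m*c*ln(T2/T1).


T2/T1 = 1.5968
ln(T2/T1) = 0.4680
dS = 7.5410 * 2.8190 * 0.4680 = 9.9486 kJ/K

9.9486 kJ/K


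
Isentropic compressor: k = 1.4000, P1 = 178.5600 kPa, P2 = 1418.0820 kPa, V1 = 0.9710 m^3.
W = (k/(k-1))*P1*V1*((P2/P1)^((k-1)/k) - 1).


(k-1)/k = 0.2857
(P2/P1)^exp = 1.8077
W = 3.5000 * 178.5600 * 0.9710 * (1.8077 - 1) = 490.1235 kJ

490.1235 kJ


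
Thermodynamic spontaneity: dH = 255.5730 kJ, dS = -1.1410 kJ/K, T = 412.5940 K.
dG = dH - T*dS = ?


T*dS = 412.5940 * -1.1410 = -470.7698 kJ
dG = 255.5730 + 470.7698 = 726.3428 kJ (non-spontaneous)

dG = 726.3428 kJ, non-spontaneous


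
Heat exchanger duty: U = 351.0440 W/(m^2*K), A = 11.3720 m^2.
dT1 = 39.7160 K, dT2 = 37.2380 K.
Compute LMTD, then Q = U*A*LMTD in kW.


LMTD = 38.4637 K
Q = 351.0440 * 11.3720 * 38.4637 = 153549.8631 W = 153.5499 kW

153.5499 kW


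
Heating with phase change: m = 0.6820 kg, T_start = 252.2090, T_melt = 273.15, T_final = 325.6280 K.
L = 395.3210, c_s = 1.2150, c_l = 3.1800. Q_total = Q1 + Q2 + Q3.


Q1 (sensible, solid) = 0.6820 * 1.2150 * 20.9410 = 17.3523 kJ
Q2 (latent) = 0.6820 * 395.3210 = 269.6089 kJ
Q3 (sensible, liquid) = 0.6820 * 3.1800 * 52.4780 = 113.8122 kJ
Q_total = 400.7735 kJ

400.7735 kJ


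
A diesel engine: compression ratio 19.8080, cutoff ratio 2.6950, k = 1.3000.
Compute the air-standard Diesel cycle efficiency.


r^(k-1) = 2.4494
rc^k = 3.6285
eta = 0.5130 = 51.2986%

51.2986%


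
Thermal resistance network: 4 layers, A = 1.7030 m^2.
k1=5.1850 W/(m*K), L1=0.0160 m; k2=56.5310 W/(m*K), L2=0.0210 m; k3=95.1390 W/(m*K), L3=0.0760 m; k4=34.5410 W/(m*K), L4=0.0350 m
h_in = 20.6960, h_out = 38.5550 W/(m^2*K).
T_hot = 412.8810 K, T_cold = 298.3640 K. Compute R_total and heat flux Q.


R_conv_in = 1/(20.6960*1.7030) = 0.0284
R_1 = 0.0160/(5.1850*1.7030) = 0.0018
R_2 = 0.0210/(56.5310*1.7030) = 0.0002
R_3 = 0.0760/(95.1390*1.7030) = 0.0005
R_4 = 0.0350/(34.5410*1.7030) = 0.0006
R_conv_out = 1/(38.5550*1.7030) = 0.0152
R_total = 0.0467 K/W
Q = 114.5170 / 0.0467 = 2452.3442 W

R_total = 0.0467 K/W, Q = 2452.3442 W


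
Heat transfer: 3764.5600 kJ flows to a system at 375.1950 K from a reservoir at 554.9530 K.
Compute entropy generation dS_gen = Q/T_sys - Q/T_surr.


dS_sys = 3764.5600/375.1950 = 10.0336 kJ/K
dS_surr = -3764.5600/554.9530 = -6.7836 kJ/K
dS_gen = 10.0336 - 6.7836 = 3.2500 kJ/K (irreversible)

dS_gen = 3.2500 kJ/K, irreversible


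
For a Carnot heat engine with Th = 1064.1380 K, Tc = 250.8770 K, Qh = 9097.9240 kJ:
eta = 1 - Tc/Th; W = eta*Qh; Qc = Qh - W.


eta = 1 - 250.8770/1064.1380 = 0.7642
W = 0.7642 * 9097.9240 = 6953.0331 kJ
Qc = 9097.9240 - 6953.0331 = 2144.8909 kJ

eta = 76.4244%, W = 6953.0331 kJ, Qc = 2144.8909 kJ


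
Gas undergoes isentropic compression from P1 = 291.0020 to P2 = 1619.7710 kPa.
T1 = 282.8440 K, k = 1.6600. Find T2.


(k-1)/k = 0.3976
(P2/P1)^exp = 1.9789
T2 = 282.8440 * 1.9789 = 559.7235 K

559.7235 K


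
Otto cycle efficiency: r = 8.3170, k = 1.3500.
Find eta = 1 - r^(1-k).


r^(k-1) = 2.0989
eta = 1 - 1/2.0989 = 0.5236 = 52.3556%

52.3556%


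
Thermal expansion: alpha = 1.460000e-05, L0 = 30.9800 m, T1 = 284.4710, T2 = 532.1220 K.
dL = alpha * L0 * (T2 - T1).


dT = 247.6510 K
dL = 1.460000e-05 * 30.9800 * 247.6510 = 0.112015 m
L_final = 31.092015 m

dL = 0.112015 m


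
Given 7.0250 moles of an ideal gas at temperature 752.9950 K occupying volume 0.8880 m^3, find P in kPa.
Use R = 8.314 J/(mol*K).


P = nRT/V = 7.0250 * 8.314 * 752.9950 / 0.8880
= 43979.3130 / 0.8880 = 49526.2534 Pa = 49.5263 kPa

49.5263 kPa


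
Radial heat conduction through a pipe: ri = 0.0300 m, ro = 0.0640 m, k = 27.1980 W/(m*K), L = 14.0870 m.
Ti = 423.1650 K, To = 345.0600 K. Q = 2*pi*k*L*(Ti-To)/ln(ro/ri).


dT = 78.1050 K
ln(ro/ri) = 0.7577
Q = 2*pi*27.1980*14.0870*78.1050 / 0.7577 = 248156.1813 W

248156.1813 W


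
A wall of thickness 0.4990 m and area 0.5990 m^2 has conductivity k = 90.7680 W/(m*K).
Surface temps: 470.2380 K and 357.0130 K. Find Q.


dT = 113.2250 K
Q = 90.7680 * 0.5990 * 113.2250 / 0.4990 = 12336.7673 W

12336.7673 W


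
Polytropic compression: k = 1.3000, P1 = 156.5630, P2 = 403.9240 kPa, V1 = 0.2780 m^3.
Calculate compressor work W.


(k-1)/k = 0.2308
(P2/P1)^exp = 1.2445
W = 4.3333 * 156.5630 * 0.2780 * (1.2445 - 1) = 46.1100 kJ

46.1100 kJ


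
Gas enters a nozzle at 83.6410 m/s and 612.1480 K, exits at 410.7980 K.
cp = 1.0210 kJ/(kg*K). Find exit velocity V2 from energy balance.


dT = 201.3500 K
2*cp*1000*dT = 411156.7000
V1^2 = 6995.8169
V2 = sqrt(418152.5169) = 646.6471 m/s

646.6471 m/s


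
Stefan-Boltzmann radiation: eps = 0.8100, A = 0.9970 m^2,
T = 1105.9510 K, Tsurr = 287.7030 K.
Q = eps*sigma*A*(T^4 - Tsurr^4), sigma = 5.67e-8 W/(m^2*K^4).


T^4 = 1.4960e+12
Tsurr^4 = 6.8514e+09
Q = 0.8100 * 5.67e-8 * 0.9970 * 1.4892e+12 = 68188.8374 W

68188.8374 W


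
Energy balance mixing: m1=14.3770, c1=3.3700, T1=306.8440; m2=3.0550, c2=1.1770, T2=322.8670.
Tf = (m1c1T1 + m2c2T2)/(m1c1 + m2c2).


num = 16027.6863
den = 52.0462
Tf = 307.9510 K

307.9510 K


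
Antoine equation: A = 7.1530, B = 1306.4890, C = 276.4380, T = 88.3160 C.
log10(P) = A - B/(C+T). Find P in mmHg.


C+T = 364.7540
B/(C+T) = 3.5818
log10(P) = 7.1530 - 3.5818 = 3.5712
P = 10^3.5712 = 3725.3238 mmHg

3725.3238 mmHg


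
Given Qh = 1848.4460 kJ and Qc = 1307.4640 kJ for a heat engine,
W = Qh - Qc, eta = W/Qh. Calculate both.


W = 1848.4460 - 1307.4640 = 540.9820 kJ
eta = 540.9820 / 1848.4460 = 0.2927 = 29.2669%

W = 540.9820 kJ, eta = 29.2669%


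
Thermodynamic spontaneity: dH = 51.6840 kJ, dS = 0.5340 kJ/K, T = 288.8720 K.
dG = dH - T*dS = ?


T*dS = 288.8720 * 0.5340 = 154.2576 kJ
dG = 51.6840 - 154.2576 = -102.5736 kJ (spontaneous)

dG = -102.5736 kJ, spontaneous


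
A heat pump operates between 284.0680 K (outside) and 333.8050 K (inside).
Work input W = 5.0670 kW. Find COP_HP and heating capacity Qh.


COP = 333.8050 / 49.7370 = 6.7114
Qh = 6.7114 * 5.0670 = 34.0067 kW

COP = 6.7114, Qh = 34.0067 kW


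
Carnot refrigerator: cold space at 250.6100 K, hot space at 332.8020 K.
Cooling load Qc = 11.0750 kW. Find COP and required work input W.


COP = 250.6100 / 82.1920 = 3.0491
W = 11.0750 / 3.0491 = 3.6322 kW

COP = 3.0491, W = 3.6322 kW


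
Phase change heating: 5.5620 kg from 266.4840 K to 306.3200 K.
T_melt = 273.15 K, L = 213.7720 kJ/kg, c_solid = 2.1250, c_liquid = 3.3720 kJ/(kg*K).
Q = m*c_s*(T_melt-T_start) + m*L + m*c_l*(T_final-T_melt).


Q1 (sensible, solid) = 5.5620 * 2.1250 * 6.6660 = 78.7871 kJ
Q2 (latent) = 5.5620 * 213.7720 = 1188.9999 kJ
Q3 (sensible, liquid) = 5.5620 * 3.3720 * 33.1700 = 622.1055 kJ
Q_total = 1889.8925 kJ

1889.8925 kJ


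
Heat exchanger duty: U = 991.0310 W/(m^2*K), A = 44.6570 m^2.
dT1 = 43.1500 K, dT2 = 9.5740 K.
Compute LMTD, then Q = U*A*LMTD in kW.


LMTD = 22.3003 K
Q = 991.0310 * 44.6570 * 22.3003 = 986931.6986 W = 986.9317 kW

986.9317 kW


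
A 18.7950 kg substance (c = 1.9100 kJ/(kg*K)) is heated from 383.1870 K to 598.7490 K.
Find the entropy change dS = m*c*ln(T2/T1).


T2/T1 = 1.5626
ln(T2/T1) = 0.4463
dS = 18.7950 * 1.9100 * 0.4463 = 16.0222 kJ/K

16.0222 kJ/K


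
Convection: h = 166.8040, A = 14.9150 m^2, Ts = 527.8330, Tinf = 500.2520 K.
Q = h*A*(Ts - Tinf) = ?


dT = 27.5810 K
Q = 166.8040 * 14.9150 * 27.5810 = 68618.2641 W

68618.2641 W


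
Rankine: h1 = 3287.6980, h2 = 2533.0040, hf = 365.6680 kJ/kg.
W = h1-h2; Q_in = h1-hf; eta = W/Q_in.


W = 754.6940 kJ/kg
Q_in = 2922.0300 kJ/kg
eta = 0.2583 = 25.8277%

eta = 25.8277%


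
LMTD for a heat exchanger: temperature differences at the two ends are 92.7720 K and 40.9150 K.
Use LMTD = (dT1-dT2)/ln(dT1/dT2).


dT1/dT2 = 2.2674
ln(dT1/dT2) = 0.8186
LMTD = 51.8570 / 0.8186 = 63.3447 K

63.3447 K


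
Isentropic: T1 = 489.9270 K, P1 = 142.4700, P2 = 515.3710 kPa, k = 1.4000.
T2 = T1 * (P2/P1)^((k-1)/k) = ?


(k-1)/k = 0.2857
(P2/P1)^exp = 1.4439
T2 = 489.9270 * 1.4439 = 707.4133 K

707.4133 K


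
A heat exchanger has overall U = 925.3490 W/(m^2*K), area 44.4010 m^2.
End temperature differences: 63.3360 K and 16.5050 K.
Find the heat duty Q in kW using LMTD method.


LMTD = 34.8240 K
Q = 925.3490 * 44.4010 * 34.8240 = 1430793.9766 W = 1430.7940 kW

1430.7940 kW


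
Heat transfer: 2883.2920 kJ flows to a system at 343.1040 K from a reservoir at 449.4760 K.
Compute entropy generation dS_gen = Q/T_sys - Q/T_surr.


dS_sys = 2883.2920/343.1040 = 8.4036 kJ/K
dS_surr = -2883.2920/449.4760 = -6.4148 kJ/K
dS_gen = 8.4036 - 6.4148 = 1.9888 kJ/K (irreversible)

dS_gen = 1.9888 kJ/K, irreversible


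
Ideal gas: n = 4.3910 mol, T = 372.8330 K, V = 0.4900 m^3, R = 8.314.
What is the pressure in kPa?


P = nRT/V = 4.3910 * 8.314 * 372.8330 / 0.4900
= 13610.9301 / 0.4900 = 27777.4083 Pa = 27.7774 kPa

27.7774 kPa


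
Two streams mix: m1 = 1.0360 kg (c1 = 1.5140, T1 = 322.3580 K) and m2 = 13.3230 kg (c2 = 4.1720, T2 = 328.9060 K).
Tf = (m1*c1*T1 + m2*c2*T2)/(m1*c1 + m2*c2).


num = 18787.3849
den = 57.1521
Tf = 328.7263 K

328.7263 K


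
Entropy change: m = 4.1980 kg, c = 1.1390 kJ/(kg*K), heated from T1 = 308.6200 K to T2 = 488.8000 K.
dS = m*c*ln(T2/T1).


T2/T1 = 1.5838
ln(T2/T1) = 0.4598
dS = 4.1980 * 1.1390 * 0.4598 = 2.1987 kJ/K

2.1987 kJ/K


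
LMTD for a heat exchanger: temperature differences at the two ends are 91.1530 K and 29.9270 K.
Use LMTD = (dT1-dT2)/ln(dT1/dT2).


dT1/dT2 = 3.0458
ln(dT1/dT2) = 1.1138
LMTD = 61.2260 / 1.1138 = 54.9714 K

54.9714 K


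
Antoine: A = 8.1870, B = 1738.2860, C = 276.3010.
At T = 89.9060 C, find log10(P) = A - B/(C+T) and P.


C+T = 366.2070
B/(C+T) = 4.7467
log10(P) = 8.1870 - 4.7467 = 3.4403
P = 10^3.4403 = 2755.9373 mmHg

2755.9373 mmHg


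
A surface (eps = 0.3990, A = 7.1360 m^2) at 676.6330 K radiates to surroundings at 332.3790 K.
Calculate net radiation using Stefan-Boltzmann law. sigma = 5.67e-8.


T^4 = 2.0961e+11
Tsurr^4 = 1.2205e+10
Q = 0.3990 * 5.67e-8 * 7.1360 * 1.9741e+11 = 31869.1077 W

31869.1077 W


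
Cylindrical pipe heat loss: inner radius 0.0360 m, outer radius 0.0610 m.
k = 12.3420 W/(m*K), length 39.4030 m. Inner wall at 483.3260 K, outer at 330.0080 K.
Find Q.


dT = 153.3180 K
ln(ro/ri) = 0.5274
Q = 2*pi*12.3420*39.4030*153.3180 / 0.5274 = 888351.4951 W

888351.4951 W


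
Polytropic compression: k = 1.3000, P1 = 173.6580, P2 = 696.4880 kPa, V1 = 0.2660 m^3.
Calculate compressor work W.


(k-1)/k = 0.2308
(P2/P1)^exp = 1.3779
W = 4.3333 * 173.6580 * 0.2660 * (1.3779 - 1) = 75.6357 kJ

75.6357 kJ


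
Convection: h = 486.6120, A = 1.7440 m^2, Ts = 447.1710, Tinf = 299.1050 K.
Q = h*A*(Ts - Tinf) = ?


dT = 148.0660 K
Q = 486.6120 * 1.7440 * 148.0660 = 125656.4075 W

125656.4075 W


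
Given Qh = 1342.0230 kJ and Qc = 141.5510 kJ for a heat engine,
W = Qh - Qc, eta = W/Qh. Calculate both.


W = 1342.0230 - 141.5510 = 1200.4720 kJ
eta = 1200.4720 / 1342.0230 = 0.8945 = 89.4524%

W = 1200.4720 kJ, eta = 89.4524%


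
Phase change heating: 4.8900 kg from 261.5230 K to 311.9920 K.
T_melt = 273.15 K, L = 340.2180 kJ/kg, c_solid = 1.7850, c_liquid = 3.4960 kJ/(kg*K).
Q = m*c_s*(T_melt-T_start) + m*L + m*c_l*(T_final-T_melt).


Q1 (sensible, solid) = 4.8900 * 1.7850 * 11.6270 = 101.4880 kJ
Q2 (latent) = 4.8900 * 340.2180 = 1663.6660 kJ
Q3 (sensible, liquid) = 4.8900 * 3.4960 * 38.8420 = 664.0211 kJ
Q_total = 2429.1751 kJ

2429.1751 kJ


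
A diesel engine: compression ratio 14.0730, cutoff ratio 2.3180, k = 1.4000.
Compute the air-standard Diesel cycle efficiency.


r^(k-1) = 2.8797
rc^k = 3.2446
eta = 0.5776 = 57.7587%

57.7587%


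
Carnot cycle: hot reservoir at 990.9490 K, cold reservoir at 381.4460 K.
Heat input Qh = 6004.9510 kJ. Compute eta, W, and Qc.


eta = 1 - 381.4460/990.9490 = 0.6151
W = 0.6151 * 6004.9510 = 3693.4652 kJ
Qc = 6004.9510 - 3693.4652 = 2311.4858 kJ

eta = 61.5070%, W = 3693.4652 kJ, Qc = 2311.4858 kJ


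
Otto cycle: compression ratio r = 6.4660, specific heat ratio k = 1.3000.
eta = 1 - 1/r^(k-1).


r^(k-1) = 1.7506
eta = 1 - 1/1.7506 = 0.4288 = 42.8772%

42.8772%


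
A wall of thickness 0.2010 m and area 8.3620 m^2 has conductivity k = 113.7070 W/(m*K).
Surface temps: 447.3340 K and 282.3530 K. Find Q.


dT = 164.9810 K
Q = 113.7070 * 8.3620 * 164.9810 / 0.2010 = 780432.3063 W

780432.3063 W


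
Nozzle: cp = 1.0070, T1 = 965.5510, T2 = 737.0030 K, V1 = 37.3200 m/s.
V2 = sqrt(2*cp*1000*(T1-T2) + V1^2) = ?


dT = 228.5480 K
2*cp*1000*dT = 460295.6720
V1^2 = 1392.7824
V2 = sqrt(461688.4544) = 679.4766 m/s

679.4766 m/s


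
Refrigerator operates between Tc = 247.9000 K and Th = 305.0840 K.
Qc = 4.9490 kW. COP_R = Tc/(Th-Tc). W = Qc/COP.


COP = 247.9000 / 57.1840 = 4.3351
W = 4.9490 / 4.3351 = 1.1416 kW

COP = 4.3351, W = 1.1416 kW


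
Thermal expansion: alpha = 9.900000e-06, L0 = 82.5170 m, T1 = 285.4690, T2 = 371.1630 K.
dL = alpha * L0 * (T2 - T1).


dT = 85.6940 K
dL = 9.900000e-06 * 82.5170 * 85.6940 = 0.070005 m
L_final = 82.587005 m

dL = 0.070005 m


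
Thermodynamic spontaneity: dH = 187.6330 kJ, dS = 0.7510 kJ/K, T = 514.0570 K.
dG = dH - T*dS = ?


T*dS = 514.0570 * 0.7510 = 386.0568 kJ
dG = 187.6330 - 386.0568 = -198.4238 kJ (spontaneous)

dG = -198.4238 kJ, spontaneous


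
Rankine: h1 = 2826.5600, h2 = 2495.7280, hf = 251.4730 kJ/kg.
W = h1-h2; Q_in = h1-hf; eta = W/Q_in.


W = 330.8320 kJ/kg
Q_in = 2575.0870 kJ/kg
eta = 0.1285 = 12.8474%

eta = 12.8474%


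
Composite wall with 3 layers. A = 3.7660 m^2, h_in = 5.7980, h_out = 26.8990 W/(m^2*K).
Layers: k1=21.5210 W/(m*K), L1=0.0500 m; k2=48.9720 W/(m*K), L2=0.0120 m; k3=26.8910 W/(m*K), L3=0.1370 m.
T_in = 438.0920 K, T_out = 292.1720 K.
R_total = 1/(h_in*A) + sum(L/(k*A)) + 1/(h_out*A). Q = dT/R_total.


R_conv_in = 1/(5.7980*3.7660) = 0.0458
R_1 = 0.0500/(21.5210*3.7660) = 0.0006
R_2 = 0.0120/(48.9720*3.7660) = 6.5066e-05
R_3 = 0.1370/(26.8910*3.7660) = 0.0014
R_conv_out = 1/(26.8990*3.7660) = 0.0099
R_total = 0.0577 K/W
Q = 145.9200 / 0.0577 = 2528.7780 W

R_total = 0.0577 K/W, Q = 2528.7780 W


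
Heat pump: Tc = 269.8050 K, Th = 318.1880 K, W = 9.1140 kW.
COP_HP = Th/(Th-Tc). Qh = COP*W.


COP = 318.1880 / 48.3830 = 6.5764
Qh = 6.5764 * 9.1140 = 59.9377 kW

COP = 6.5764, Qh = 59.9377 kW


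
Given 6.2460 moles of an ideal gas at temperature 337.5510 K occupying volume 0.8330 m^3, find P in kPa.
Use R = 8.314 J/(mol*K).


P = nRT/V = 6.2460 * 8.314 * 337.5510 / 0.8330
= 17528.7682 / 0.8330 = 21042.9391 Pa = 21.0429 kPa

21.0429 kPa


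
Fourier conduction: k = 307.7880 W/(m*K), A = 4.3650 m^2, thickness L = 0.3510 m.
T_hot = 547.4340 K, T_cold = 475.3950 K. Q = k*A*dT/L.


dT = 72.0390 K
Q = 307.7880 * 4.3650 * 72.0390 / 0.3510 = 275737.9172 W

275737.9172 W


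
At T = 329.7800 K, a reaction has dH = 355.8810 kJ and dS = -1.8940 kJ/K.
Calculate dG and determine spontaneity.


T*dS = 329.7800 * -1.8940 = -624.6033 kJ
dG = 355.8810 + 624.6033 = 980.4843 kJ (non-spontaneous)

dG = 980.4843 kJ, non-spontaneous


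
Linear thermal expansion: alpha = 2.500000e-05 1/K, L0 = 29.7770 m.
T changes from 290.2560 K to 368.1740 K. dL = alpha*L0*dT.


dT = 77.9180 K
dL = 2.500000e-05 * 29.7770 * 77.9180 = 0.058004 m
L_final = 29.835004 m

dL = 0.058004 m


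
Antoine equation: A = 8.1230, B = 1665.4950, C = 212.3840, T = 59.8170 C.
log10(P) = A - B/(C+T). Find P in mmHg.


C+T = 272.2010
B/(C+T) = 6.1186
log10(P) = 8.1230 - 6.1186 = 2.0044
P = 10^2.0044 = 101.0132 mmHg

101.0132 mmHg


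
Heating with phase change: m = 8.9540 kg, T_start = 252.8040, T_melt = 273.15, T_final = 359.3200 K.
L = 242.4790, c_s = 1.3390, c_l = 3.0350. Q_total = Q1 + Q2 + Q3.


Q1 (sensible, solid) = 8.9540 * 1.3390 * 20.3460 = 243.9365 kJ
Q2 (latent) = 8.9540 * 242.4790 = 2171.1570 kJ
Q3 (sensible, liquid) = 8.9540 * 3.0350 * 86.1700 = 2341.7034 kJ
Q_total = 4756.7968 kJ

4756.7968 kJ


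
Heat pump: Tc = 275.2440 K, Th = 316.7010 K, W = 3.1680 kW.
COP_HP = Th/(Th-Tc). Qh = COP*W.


COP = 316.7010 / 41.4570 = 7.6393
Qh = 7.6393 * 3.1680 = 24.2012 kW

COP = 7.6393, Qh = 24.2012 kW


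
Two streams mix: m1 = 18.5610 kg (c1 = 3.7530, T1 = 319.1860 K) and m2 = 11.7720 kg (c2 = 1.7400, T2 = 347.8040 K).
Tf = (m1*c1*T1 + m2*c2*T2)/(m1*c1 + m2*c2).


num = 29358.4825
den = 90.1427
Tf = 325.6889 K

325.6889 K


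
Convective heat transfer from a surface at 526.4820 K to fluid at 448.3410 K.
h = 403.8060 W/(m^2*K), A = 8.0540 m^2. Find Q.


dT = 78.1410 K
Q = 403.8060 * 8.0540 * 78.1410 = 254134.3426 W

254134.3426 W


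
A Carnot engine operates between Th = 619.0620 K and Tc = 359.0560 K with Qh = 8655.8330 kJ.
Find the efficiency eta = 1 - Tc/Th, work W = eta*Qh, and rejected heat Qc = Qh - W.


eta = 1 - 359.0560/619.0620 = 0.4200
W = 0.4200 * 8655.8330 = 3635.4493 kJ
Qc = 8655.8330 - 3635.4493 = 5020.3837 kJ

eta = 42.0000%, W = 3635.4493 kJ, Qc = 5020.3837 kJ


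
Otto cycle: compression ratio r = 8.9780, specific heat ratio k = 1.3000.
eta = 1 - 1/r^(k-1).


r^(k-1) = 1.9318
eta = 1 - 1/1.9318 = 0.4823 = 48.2338%

48.2338%


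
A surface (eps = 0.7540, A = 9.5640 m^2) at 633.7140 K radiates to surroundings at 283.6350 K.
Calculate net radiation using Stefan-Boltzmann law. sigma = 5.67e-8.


T^4 = 1.6128e+11
Tsurr^4 = 6.4720e+09
Q = 0.7540 * 5.67e-8 * 9.5640 * 1.5481e+11 = 63296.5043 W

63296.5043 W


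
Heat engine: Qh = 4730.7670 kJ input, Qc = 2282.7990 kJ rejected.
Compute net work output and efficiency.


W = 4730.7670 - 2282.7990 = 2447.9680 kJ
eta = 2447.9680 / 4730.7670 = 0.5175 = 51.7457%

W = 2447.9680 kJ, eta = 51.7457%


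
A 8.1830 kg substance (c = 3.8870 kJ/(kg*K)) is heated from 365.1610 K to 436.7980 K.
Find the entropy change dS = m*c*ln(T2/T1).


T2/T1 = 1.1962
ln(T2/T1) = 0.1791
dS = 8.1830 * 3.8870 * 0.1791 = 5.6977 kJ/K

5.6977 kJ/K


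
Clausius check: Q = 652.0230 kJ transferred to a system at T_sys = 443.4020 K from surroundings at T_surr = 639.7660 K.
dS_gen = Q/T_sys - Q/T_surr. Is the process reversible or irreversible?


dS_sys = 652.0230/443.4020 = 1.4705 kJ/K
dS_surr = -652.0230/639.7660 = -1.0192 kJ/K
dS_gen = 1.4705 - 1.0192 = 0.4513 kJ/K (irreversible)

dS_gen = 0.4513 kJ/K, irreversible
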